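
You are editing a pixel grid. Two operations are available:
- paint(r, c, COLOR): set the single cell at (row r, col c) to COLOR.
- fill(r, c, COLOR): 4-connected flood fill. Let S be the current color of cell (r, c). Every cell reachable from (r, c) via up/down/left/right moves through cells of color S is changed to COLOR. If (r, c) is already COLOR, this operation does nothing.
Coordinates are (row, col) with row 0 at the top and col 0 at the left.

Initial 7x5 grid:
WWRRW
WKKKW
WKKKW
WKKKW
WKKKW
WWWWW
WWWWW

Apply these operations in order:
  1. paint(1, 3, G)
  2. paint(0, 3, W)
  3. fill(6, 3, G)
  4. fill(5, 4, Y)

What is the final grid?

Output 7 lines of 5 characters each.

After op 1 paint(1,3,G):
WWRRW
WKKGW
WKKKW
WKKKW
WKKKW
WWWWW
WWWWW
After op 2 paint(0,3,W):
WWRWW
WKKGW
WKKKW
WKKKW
WKKKW
WWWWW
WWWWW
After op 3 fill(6,3,G) [22 cells changed]:
GGRGG
GKKGG
GKKKG
GKKKG
GKKKG
GGGGG
GGGGG
After op 4 fill(5,4,Y) [23 cells changed]:
YYRYY
YKKYY
YKKKY
YKKKY
YKKKY
YYYYY
YYYYY

Answer: YYRYY
YKKYY
YKKKY
YKKKY
YKKKY
YYYYY
YYYYY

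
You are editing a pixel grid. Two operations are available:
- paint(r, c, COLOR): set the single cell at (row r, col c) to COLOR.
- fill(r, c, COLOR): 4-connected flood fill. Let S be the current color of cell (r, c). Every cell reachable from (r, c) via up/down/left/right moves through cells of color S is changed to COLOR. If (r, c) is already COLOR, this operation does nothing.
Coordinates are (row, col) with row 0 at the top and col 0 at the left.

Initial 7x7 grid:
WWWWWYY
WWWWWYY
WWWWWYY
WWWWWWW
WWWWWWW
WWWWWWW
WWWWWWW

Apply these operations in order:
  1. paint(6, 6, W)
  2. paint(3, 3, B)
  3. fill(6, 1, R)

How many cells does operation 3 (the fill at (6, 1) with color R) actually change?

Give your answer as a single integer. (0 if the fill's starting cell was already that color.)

Answer: 42

Derivation:
After op 1 paint(6,6,W):
WWWWWYY
WWWWWYY
WWWWWYY
WWWWWWW
WWWWWWW
WWWWWWW
WWWWWWW
After op 2 paint(3,3,B):
WWWWWYY
WWWWWYY
WWWWWYY
WWWBWWW
WWWWWWW
WWWWWWW
WWWWWWW
After op 3 fill(6,1,R) [42 cells changed]:
RRRRRYY
RRRRRYY
RRRRRYY
RRRBRRR
RRRRRRR
RRRRRRR
RRRRRRR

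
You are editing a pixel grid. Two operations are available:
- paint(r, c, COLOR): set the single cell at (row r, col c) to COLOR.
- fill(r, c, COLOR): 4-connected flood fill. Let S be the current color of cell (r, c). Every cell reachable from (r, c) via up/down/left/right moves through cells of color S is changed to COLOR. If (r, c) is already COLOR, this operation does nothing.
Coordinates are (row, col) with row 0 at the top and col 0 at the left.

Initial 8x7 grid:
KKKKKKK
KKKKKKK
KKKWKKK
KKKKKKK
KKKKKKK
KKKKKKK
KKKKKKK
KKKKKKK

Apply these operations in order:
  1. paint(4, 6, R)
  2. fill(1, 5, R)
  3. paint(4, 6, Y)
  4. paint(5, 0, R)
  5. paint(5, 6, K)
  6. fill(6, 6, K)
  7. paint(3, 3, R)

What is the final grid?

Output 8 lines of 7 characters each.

Answer: KKKKKKK
KKKKKKK
KKKWKKK
KKKRKKK
KKKKKKY
KKKKKKK
KKKKKKK
KKKKKKK

Derivation:
After op 1 paint(4,6,R):
KKKKKKK
KKKKKKK
KKKWKKK
KKKKKKK
KKKKKKR
KKKKKKK
KKKKKKK
KKKKKKK
After op 2 fill(1,5,R) [54 cells changed]:
RRRRRRR
RRRRRRR
RRRWRRR
RRRRRRR
RRRRRRR
RRRRRRR
RRRRRRR
RRRRRRR
After op 3 paint(4,6,Y):
RRRRRRR
RRRRRRR
RRRWRRR
RRRRRRR
RRRRRRY
RRRRRRR
RRRRRRR
RRRRRRR
After op 4 paint(5,0,R):
RRRRRRR
RRRRRRR
RRRWRRR
RRRRRRR
RRRRRRY
RRRRRRR
RRRRRRR
RRRRRRR
After op 5 paint(5,6,K):
RRRRRRR
RRRRRRR
RRRWRRR
RRRRRRR
RRRRRRY
RRRRRRK
RRRRRRR
RRRRRRR
After op 6 fill(6,6,K) [53 cells changed]:
KKKKKKK
KKKKKKK
KKKWKKK
KKKKKKK
KKKKKKY
KKKKKKK
KKKKKKK
KKKKKKK
After op 7 paint(3,3,R):
KKKKKKK
KKKKKKK
KKKWKKK
KKKRKKK
KKKKKKY
KKKKKKK
KKKKKKK
KKKKKKK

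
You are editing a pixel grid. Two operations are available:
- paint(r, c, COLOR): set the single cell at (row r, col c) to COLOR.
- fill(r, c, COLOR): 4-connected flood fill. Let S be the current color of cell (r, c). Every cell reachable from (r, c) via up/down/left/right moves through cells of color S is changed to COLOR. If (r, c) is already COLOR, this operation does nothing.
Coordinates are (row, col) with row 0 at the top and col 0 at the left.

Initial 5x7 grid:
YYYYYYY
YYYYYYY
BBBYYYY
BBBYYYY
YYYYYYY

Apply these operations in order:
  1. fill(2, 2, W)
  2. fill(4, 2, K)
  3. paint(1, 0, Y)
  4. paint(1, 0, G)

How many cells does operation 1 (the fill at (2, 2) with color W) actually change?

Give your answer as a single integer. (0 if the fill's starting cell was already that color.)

Answer: 6

Derivation:
After op 1 fill(2,2,W) [6 cells changed]:
YYYYYYY
YYYYYYY
WWWYYYY
WWWYYYY
YYYYYYY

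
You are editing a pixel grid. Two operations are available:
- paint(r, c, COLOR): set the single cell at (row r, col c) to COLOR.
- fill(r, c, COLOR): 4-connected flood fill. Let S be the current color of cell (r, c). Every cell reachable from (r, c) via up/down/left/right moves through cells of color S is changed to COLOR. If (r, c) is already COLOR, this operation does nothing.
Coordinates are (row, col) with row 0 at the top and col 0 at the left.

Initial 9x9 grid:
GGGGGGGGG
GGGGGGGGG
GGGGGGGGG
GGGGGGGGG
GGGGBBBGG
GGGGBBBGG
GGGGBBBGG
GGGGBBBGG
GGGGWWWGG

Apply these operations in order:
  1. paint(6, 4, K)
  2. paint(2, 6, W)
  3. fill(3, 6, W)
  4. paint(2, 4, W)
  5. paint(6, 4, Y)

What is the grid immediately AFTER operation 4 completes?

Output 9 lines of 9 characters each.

After op 1 paint(6,4,K):
GGGGGGGGG
GGGGGGGGG
GGGGGGGGG
GGGGGGGGG
GGGGBBBGG
GGGGBBBGG
GGGGKBBGG
GGGGBBBGG
GGGGWWWGG
After op 2 paint(2,6,W):
GGGGGGGGG
GGGGGGGGG
GGGGGGWGG
GGGGGGGGG
GGGGBBBGG
GGGGBBBGG
GGGGKBBGG
GGGGBBBGG
GGGGWWWGG
After op 3 fill(3,6,W) [65 cells changed]:
WWWWWWWWW
WWWWWWWWW
WWWWWWWWW
WWWWWWWWW
WWWWBBBWW
WWWWBBBWW
WWWWKBBWW
WWWWBBBWW
WWWWWWWWW
After op 4 paint(2,4,W):
WWWWWWWWW
WWWWWWWWW
WWWWWWWWW
WWWWWWWWW
WWWWBBBWW
WWWWBBBWW
WWWWKBBWW
WWWWBBBWW
WWWWWWWWW

Answer: WWWWWWWWW
WWWWWWWWW
WWWWWWWWW
WWWWWWWWW
WWWWBBBWW
WWWWBBBWW
WWWWKBBWW
WWWWBBBWW
WWWWWWWWW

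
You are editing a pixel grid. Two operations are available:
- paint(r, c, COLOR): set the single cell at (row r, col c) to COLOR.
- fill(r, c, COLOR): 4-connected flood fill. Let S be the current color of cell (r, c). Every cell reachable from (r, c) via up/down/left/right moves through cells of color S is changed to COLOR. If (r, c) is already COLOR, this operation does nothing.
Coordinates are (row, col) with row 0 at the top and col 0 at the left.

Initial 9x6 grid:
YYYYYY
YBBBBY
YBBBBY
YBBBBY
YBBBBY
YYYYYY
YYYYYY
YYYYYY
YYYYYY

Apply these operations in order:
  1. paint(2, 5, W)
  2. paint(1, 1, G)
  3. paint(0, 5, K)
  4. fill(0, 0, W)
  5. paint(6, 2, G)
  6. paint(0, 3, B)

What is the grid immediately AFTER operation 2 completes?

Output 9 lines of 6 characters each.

Answer: YYYYYY
YGBBBY
YBBBBW
YBBBBY
YBBBBY
YYYYYY
YYYYYY
YYYYYY
YYYYYY

Derivation:
After op 1 paint(2,5,W):
YYYYYY
YBBBBY
YBBBBW
YBBBBY
YBBBBY
YYYYYY
YYYYYY
YYYYYY
YYYYYY
After op 2 paint(1,1,G):
YYYYYY
YGBBBY
YBBBBW
YBBBBY
YBBBBY
YYYYYY
YYYYYY
YYYYYY
YYYYYY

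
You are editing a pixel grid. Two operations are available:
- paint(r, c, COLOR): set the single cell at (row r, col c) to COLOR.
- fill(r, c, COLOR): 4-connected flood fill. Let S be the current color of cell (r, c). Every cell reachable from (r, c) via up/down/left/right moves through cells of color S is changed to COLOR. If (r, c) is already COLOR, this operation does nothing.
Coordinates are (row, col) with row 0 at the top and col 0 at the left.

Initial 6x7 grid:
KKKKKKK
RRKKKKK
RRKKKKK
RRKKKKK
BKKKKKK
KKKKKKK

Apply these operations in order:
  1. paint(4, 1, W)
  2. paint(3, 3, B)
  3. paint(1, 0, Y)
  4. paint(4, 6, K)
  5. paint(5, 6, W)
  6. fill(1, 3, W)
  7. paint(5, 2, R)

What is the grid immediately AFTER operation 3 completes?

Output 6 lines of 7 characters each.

Answer: KKKKKKK
YRKKKKK
RRKKKKK
RRKBKKK
BWKKKKK
KKKKKKK

Derivation:
After op 1 paint(4,1,W):
KKKKKKK
RRKKKKK
RRKKKKK
RRKKKKK
BWKKKKK
KKKKKKK
After op 2 paint(3,3,B):
KKKKKKK
RRKKKKK
RRKKKKK
RRKBKKK
BWKKKKK
KKKKKKK
After op 3 paint(1,0,Y):
KKKKKKK
YRKKKKK
RRKKKKK
RRKBKKK
BWKKKKK
KKKKKKK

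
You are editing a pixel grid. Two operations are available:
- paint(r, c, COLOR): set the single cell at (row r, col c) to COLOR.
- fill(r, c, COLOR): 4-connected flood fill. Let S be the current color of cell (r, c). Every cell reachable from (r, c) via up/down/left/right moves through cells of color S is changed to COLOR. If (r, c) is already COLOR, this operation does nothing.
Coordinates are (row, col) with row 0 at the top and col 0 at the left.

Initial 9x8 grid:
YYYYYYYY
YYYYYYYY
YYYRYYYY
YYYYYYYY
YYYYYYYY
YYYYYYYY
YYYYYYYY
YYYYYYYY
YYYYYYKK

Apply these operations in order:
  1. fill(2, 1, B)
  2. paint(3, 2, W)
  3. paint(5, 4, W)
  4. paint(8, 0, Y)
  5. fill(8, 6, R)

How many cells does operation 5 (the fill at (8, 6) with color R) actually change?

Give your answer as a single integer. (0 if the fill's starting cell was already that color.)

Answer: 2

Derivation:
After op 1 fill(2,1,B) [69 cells changed]:
BBBBBBBB
BBBBBBBB
BBBRBBBB
BBBBBBBB
BBBBBBBB
BBBBBBBB
BBBBBBBB
BBBBBBBB
BBBBBBKK
After op 2 paint(3,2,W):
BBBBBBBB
BBBBBBBB
BBBRBBBB
BBWBBBBB
BBBBBBBB
BBBBBBBB
BBBBBBBB
BBBBBBBB
BBBBBBKK
After op 3 paint(5,4,W):
BBBBBBBB
BBBBBBBB
BBBRBBBB
BBWBBBBB
BBBBBBBB
BBBBWBBB
BBBBBBBB
BBBBBBBB
BBBBBBKK
After op 4 paint(8,0,Y):
BBBBBBBB
BBBBBBBB
BBBRBBBB
BBWBBBBB
BBBBBBBB
BBBBWBBB
BBBBBBBB
BBBBBBBB
YBBBBBKK
After op 5 fill(8,6,R) [2 cells changed]:
BBBBBBBB
BBBBBBBB
BBBRBBBB
BBWBBBBB
BBBBBBBB
BBBBWBBB
BBBBBBBB
BBBBBBBB
YBBBBBRR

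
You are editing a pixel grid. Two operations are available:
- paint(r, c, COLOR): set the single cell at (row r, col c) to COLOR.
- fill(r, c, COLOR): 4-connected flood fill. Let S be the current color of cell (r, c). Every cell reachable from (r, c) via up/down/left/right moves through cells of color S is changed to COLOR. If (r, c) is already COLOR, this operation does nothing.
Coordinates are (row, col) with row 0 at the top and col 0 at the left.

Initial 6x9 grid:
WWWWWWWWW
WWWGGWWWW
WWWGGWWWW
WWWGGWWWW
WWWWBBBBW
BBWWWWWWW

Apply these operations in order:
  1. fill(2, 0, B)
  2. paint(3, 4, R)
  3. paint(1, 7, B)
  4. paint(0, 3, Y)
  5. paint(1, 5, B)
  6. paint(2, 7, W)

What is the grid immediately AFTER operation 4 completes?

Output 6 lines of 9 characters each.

Answer: BBBYBBBBB
BBBGGBBBB
BBBGGBBBB
BBBGRBBBB
BBBBBBBBB
BBBBBBBBB

Derivation:
After op 1 fill(2,0,B) [42 cells changed]:
BBBBBBBBB
BBBGGBBBB
BBBGGBBBB
BBBGGBBBB
BBBBBBBBB
BBBBBBBBB
After op 2 paint(3,4,R):
BBBBBBBBB
BBBGGBBBB
BBBGGBBBB
BBBGRBBBB
BBBBBBBBB
BBBBBBBBB
After op 3 paint(1,7,B):
BBBBBBBBB
BBBGGBBBB
BBBGGBBBB
BBBGRBBBB
BBBBBBBBB
BBBBBBBBB
After op 4 paint(0,3,Y):
BBBYBBBBB
BBBGGBBBB
BBBGGBBBB
BBBGRBBBB
BBBBBBBBB
BBBBBBBBB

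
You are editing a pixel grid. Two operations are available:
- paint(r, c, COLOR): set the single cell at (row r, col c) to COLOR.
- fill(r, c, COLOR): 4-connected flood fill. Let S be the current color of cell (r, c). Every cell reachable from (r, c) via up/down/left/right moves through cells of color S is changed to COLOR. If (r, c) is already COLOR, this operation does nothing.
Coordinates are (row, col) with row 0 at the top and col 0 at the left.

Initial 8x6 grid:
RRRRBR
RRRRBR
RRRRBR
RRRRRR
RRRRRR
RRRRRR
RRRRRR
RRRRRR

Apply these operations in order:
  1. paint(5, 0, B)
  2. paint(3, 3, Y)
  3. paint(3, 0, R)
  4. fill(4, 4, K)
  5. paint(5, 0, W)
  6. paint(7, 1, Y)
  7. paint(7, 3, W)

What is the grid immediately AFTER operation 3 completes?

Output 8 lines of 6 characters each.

After op 1 paint(5,0,B):
RRRRBR
RRRRBR
RRRRBR
RRRRRR
RRRRRR
BRRRRR
RRRRRR
RRRRRR
After op 2 paint(3,3,Y):
RRRRBR
RRRRBR
RRRRBR
RRRYRR
RRRRRR
BRRRRR
RRRRRR
RRRRRR
After op 3 paint(3,0,R):
RRRRBR
RRRRBR
RRRRBR
RRRYRR
RRRRRR
BRRRRR
RRRRRR
RRRRRR

Answer: RRRRBR
RRRRBR
RRRRBR
RRRYRR
RRRRRR
BRRRRR
RRRRRR
RRRRRR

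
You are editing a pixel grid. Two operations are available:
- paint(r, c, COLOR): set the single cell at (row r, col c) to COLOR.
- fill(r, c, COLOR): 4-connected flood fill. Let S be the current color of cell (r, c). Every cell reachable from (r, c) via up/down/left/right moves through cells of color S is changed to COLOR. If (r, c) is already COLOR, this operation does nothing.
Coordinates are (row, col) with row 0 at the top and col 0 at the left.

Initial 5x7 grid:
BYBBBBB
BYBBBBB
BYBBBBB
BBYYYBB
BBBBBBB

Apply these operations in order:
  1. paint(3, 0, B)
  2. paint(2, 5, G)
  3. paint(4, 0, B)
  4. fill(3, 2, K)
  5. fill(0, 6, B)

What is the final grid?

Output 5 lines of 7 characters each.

Answer: BYBBBBB
BYBBBBB
BYBBBGB
BBKKKBB
BBBBBBB

Derivation:
After op 1 paint(3,0,B):
BYBBBBB
BYBBBBB
BYBBBBB
BBYYYBB
BBBBBBB
After op 2 paint(2,5,G):
BYBBBBB
BYBBBBB
BYBBBGB
BBYYYBB
BBBBBBB
After op 3 paint(4,0,B):
BYBBBBB
BYBBBBB
BYBBBGB
BBYYYBB
BBBBBBB
After op 4 fill(3,2,K) [3 cells changed]:
BYBBBBB
BYBBBBB
BYBBBGB
BBKKKBB
BBBBBBB
After op 5 fill(0,6,B) [0 cells changed]:
BYBBBBB
BYBBBBB
BYBBBGB
BBKKKBB
BBBBBBB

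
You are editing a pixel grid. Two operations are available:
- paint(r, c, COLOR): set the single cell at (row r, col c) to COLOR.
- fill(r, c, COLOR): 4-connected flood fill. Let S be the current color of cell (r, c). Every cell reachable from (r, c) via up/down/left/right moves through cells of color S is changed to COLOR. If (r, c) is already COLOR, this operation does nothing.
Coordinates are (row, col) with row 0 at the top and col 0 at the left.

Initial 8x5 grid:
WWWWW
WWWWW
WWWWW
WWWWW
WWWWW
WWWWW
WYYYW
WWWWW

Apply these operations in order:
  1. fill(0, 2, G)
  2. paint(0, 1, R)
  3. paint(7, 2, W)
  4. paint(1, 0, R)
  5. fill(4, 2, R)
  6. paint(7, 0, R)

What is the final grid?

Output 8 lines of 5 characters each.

After op 1 fill(0,2,G) [37 cells changed]:
GGGGG
GGGGG
GGGGG
GGGGG
GGGGG
GGGGG
GYYYG
GGGGG
After op 2 paint(0,1,R):
GRGGG
GGGGG
GGGGG
GGGGG
GGGGG
GGGGG
GYYYG
GGGGG
After op 3 paint(7,2,W):
GRGGG
GGGGG
GGGGG
GGGGG
GGGGG
GGGGG
GYYYG
GGWGG
After op 4 paint(1,0,R):
GRGGG
RGGGG
GGGGG
GGGGG
GGGGG
GGGGG
GYYYG
GGWGG
After op 5 fill(4,2,R) [33 cells changed]:
GRRRR
RRRRR
RRRRR
RRRRR
RRRRR
RRRRR
RYYYR
RRWRR
After op 6 paint(7,0,R):
GRRRR
RRRRR
RRRRR
RRRRR
RRRRR
RRRRR
RYYYR
RRWRR

Answer: GRRRR
RRRRR
RRRRR
RRRRR
RRRRR
RRRRR
RYYYR
RRWRR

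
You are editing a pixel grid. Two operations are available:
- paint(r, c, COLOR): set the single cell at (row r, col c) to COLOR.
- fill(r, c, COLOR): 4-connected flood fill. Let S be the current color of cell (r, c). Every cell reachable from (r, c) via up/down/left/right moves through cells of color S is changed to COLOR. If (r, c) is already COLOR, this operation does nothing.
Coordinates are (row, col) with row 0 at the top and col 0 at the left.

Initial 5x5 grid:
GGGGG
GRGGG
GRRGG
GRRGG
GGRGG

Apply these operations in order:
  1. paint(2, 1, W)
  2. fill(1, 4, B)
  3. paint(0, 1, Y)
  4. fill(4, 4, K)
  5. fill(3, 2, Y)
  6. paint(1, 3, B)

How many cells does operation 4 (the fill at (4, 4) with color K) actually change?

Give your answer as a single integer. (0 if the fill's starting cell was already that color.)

Answer: 12

Derivation:
After op 1 paint(2,1,W):
GGGGG
GRGGG
GWRGG
GRRGG
GGRGG
After op 2 fill(1,4,B) [19 cells changed]:
BBBBB
BRBBB
BWRBB
BRRBB
BBRBB
After op 3 paint(0,1,Y):
BYBBB
BRBBB
BWRBB
BRRBB
BBRBB
After op 4 fill(4,4,K) [12 cells changed]:
BYKKK
BRKKK
BWRKK
BRRKK
BBRKK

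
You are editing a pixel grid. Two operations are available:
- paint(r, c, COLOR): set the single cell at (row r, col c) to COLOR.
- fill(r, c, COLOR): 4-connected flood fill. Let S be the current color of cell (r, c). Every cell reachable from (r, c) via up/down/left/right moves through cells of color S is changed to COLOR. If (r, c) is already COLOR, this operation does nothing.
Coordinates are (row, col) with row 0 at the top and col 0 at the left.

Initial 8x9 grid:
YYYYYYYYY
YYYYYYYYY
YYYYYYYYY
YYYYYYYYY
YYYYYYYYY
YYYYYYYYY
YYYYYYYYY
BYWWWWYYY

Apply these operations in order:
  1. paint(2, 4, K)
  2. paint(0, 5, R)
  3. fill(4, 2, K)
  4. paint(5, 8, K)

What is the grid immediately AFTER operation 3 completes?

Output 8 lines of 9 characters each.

Answer: KKKKKRKKK
KKKKKKKKK
KKKKKKKKK
KKKKKKKKK
KKKKKKKKK
KKKKKKKKK
KKKKKKKKK
BKWWWWKKK

Derivation:
After op 1 paint(2,4,K):
YYYYYYYYY
YYYYYYYYY
YYYYKYYYY
YYYYYYYYY
YYYYYYYYY
YYYYYYYYY
YYYYYYYYY
BYWWWWYYY
After op 2 paint(0,5,R):
YYYYYRYYY
YYYYYYYYY
YYYYKYYYY
YYYYYYYYY
YYYYYYYYY
YYYYYYYYY
YYYYYYYYY
BYWWWWYYY
After op 3 fill(4,2,K) [65 cells changed]:
KKKKKRKKK
KKKKKKKKK
KKKKKKKKK
KKKKKKKKK
KKKKKKKKK
KKKKKKKKK
KKKKKKKKK
BKWWWWKKK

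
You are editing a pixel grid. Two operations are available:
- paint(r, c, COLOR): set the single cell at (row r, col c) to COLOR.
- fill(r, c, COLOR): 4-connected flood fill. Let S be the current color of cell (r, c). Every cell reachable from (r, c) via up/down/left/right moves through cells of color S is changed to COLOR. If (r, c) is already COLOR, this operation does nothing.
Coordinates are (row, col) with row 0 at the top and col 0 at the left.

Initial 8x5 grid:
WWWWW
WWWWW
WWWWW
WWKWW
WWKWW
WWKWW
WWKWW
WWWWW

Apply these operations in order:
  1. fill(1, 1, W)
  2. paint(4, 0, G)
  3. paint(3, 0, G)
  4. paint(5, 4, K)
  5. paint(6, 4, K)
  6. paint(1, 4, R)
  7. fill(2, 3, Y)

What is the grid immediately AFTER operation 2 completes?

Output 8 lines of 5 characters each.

Answer: WWWWW
WWWWW
WWWWW
WWKWW
GWKWW
WWKWW
WWKWW
WWWWW

Derivation:
After op 1 fill(1,1,W) [0 cells changed]:
WWWWW
WWWWW
WWWWW
WWKWW
WWKWW
WWKWW
WWKWW
WWWWW
After op 2 paint(4,0,G):
WWWWW
WWWWW
WWWWW
WWKWW
GWKWW
WWKWW
WWKWW
WWWWW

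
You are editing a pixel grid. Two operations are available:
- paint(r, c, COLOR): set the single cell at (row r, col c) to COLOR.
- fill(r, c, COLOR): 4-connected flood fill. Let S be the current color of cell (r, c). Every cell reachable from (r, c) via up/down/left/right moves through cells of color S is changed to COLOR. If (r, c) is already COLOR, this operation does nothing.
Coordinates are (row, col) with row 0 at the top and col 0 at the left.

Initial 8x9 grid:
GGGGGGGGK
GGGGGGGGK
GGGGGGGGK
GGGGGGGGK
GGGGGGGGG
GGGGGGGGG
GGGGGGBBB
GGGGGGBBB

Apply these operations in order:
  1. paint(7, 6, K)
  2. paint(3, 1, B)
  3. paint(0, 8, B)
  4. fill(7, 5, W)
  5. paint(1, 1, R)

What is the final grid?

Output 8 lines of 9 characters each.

After op 1 paint(7,6,K):
GGGGGGGGK
GGGGGGGGK
GGGGGGGGK
GGGGGGGGK
GGGGGGGGG
GGGGGGGGG
GGGGGGBBB
GGGGGGKBB
After op 2 paint(3,1,B):
GGGGGGGGK
GGGGGGGGK
GGGGGGGGK
GBGGGGGGK
GGGGGGGGG
GGGGGGGGG
GGGGGGBBB
GGGGGGKBB
After op 3 paint(0,8,B):
GGGGGGGGB
GGGGGGGGK
GGGGGGGGK
GBGGGGGGK
GGGGGGGGG
GGGGGGGGG
GGGGGGBBB
GGGGGGKBB
After op 4 fill(7,5,W) [61 cells changed]:
WWWWWWWWB
WWWWWWWWK
WWWWWWWWK
WBWWWWWWK
WWWWWWWWW
WWWWWWWWW
WWWWWWBBB
WWWWWWKBB
After op 5 paint(1,1,R):
WWWWWWWWB
WRWWWWWWK
WWWWWWWWK
WBWWWWWWK
WWWWWWWWW
WWWWWWWWW
WWWWWWBBB
WWWWWWKBB

Answer: WWWWWWWWB
WRWWWWWWK
WWWWWWWWK
WBWWWWWWK
WWWWWWWWW
WWWWWWWWW
WWWWWWBBB
WWWWWWKBB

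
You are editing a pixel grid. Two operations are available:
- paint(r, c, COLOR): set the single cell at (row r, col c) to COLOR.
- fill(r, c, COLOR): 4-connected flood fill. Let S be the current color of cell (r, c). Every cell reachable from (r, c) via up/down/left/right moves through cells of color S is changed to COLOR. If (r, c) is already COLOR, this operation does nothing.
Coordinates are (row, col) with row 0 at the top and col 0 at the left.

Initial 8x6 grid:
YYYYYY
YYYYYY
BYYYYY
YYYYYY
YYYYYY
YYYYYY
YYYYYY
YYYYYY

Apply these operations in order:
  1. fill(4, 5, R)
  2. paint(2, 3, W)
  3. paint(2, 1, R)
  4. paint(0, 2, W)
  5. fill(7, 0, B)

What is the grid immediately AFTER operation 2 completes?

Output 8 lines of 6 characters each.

Answer: RRRRRR
RRRRRR
BRRWRR
RRRRRR
RRRRRR
RRRRRR
RRRRRR
RRRRRR

Derivation:
After op 1 fill(4,5,R) [47 cells changed]:
RRRRRR
RRRRRR
BRRRRR
RRRRRR
RRRRRR
RRRRRR
RRRRRR
RRRRRR
After op 2 paint(2,3,W):
RRRRRR
RRRRRR
BRRWRR
RRRRRR
RRRRRR
RRRRRR
RRRRRR
RRRRRR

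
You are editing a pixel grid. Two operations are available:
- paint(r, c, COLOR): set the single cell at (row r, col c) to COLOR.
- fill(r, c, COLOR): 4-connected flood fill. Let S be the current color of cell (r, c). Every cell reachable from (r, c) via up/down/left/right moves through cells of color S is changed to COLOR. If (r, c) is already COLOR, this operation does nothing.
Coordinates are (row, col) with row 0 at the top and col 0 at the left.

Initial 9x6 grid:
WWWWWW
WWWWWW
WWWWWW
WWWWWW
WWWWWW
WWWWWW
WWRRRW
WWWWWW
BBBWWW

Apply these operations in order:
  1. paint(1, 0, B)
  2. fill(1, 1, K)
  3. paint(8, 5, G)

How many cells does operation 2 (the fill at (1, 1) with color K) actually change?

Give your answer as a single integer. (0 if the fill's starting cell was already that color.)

Answer: 47

Derivation:
After op 1 paint(1,0,B):
WWWWWW
BWWWWW
WWWWWW
WWWWWW
WWWWWW
WWWWWW
WWRRRW
WWWWWW
BBBWWW
After op 2 fill(1,1,K) [47 cells changed]:
KKKKKK
BKKKKK
KKKKKK
KKKKKK
KKKKKK
KKKKKK
KKRRRK
KKKKKK
BBBKKK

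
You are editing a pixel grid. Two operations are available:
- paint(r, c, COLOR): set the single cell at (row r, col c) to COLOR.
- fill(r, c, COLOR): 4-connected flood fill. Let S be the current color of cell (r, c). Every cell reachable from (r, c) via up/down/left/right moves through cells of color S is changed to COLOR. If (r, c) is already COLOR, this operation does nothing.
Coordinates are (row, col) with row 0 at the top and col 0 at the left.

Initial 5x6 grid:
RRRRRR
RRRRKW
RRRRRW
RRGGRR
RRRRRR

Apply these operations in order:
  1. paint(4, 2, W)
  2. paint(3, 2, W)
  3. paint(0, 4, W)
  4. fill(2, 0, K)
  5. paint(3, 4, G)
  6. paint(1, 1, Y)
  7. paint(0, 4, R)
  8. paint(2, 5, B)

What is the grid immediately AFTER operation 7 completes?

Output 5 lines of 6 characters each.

Answer: KKKKRR
KYKKKW
KKKKKW
KKWGGK
KKWKKK

Derivation:
After op 1 paint(4,2,W):
RRRRRR
RRRRKW
RRRRRW
RRGGRR
RRWRRR
After op 2 paint(3,2,W):
RRRRRR
RRRRKW
RRRRRW
RRWGRR
RRWRRR
After op 3 paint(0,4,W):
RRRRWR
RRRRKW
RRRRRW
RRWGRR
RRWRRR
After op 4 fill(2,0,K) [22 cells changed]:
KKKKWR
KKKKKW
KKKKKW
KKWGKK
KKWKKK
After op 5 paint(3,4,G):
KKKKWR
KKKKKW
KKKKKW
KKWGGK
KKWKKK
After op 6 paint(1,1,Y):
KKKKWR
KYKKKW
KKKKKW
KKWGGK
KKWKKK
After op 7 paint(0,4,R):
KKKKRR
KYKKKW
KKKKKW
KKWGGK
KKWKKK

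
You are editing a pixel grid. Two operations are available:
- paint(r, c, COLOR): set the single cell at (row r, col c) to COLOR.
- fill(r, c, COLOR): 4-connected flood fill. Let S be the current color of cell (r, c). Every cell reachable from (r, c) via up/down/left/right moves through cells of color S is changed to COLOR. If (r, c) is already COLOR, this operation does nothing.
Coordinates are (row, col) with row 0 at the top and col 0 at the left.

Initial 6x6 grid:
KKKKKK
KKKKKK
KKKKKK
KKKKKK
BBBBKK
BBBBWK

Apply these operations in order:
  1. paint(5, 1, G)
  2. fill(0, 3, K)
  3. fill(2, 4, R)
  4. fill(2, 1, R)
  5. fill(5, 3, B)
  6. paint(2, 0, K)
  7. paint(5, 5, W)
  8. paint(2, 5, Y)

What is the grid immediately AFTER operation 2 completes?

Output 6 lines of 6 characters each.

Answer: KKKKKK
KKKKKK
KKKKKK
KKKKKK
BBBBKK
BGBBWK

Derivation:
After op 1 paint(5,1,G):
KKKKKK
KKKKKK
KKKKKK
KKKKKK
BBBBKK
BGBBWK
After op 2 fill(0,3,K) [0 cells changed]:
KKKKKK
KKKKKK
KKKKKK
KKKKKK
BBBBKK
BGBBWK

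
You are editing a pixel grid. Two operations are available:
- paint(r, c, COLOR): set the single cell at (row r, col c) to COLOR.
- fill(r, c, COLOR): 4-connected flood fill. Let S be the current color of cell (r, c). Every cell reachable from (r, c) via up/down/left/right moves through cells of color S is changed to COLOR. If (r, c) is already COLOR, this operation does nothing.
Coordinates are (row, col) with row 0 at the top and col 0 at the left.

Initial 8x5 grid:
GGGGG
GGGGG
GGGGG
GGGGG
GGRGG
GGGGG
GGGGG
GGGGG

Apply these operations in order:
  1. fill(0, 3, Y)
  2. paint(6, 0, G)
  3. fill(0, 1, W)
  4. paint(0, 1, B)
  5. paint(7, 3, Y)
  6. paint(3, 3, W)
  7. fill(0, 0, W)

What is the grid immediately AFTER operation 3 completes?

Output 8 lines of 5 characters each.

Answer: WWWWW
WWWWW
WWWWW
WWWWW
WWRWW
WWWWW
GWWWW
WWWWW

Derivation:
After op 1 fill(0,3,Y) [39 cells changed]:
YYYYY
YYYYY
YYYYY
YYYYY
YYRYY
YYYYY
YYYYY
YYYYY
After op 2 paint(6,0,G):
YYYYY
YYYYY
YYYYY
YYYYY
YYRYY
YYYYY
GYYYY
YYYYY
After op 3 fill(0,1,W) [38 cells changed]:
WWWWW
WWWWW
WWWWW
WWWWW
WWRWW
WWWWW
GWWWW
WWWWW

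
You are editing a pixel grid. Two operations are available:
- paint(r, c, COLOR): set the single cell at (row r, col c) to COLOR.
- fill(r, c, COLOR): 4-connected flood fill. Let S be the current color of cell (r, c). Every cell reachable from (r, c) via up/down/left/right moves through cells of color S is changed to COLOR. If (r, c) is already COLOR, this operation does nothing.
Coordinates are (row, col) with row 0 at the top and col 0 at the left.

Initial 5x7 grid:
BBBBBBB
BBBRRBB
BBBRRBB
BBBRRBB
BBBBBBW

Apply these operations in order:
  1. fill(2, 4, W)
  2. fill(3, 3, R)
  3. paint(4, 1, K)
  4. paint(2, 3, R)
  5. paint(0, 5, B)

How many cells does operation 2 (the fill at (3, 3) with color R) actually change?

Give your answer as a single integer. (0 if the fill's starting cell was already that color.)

Answer: 6

Derivation:
After op 1 fill(2,4,W) [6 cells changed]:
BBBBBBB
BBBWWBB
BBBWWBB
BBBWWBB
BBBBBBW
After op 2 fill(3,3,R) [6 cells changed]:
BBBBBBB
BBBRRBB
BBBRRBB
BBBRRBB
BBBBBBW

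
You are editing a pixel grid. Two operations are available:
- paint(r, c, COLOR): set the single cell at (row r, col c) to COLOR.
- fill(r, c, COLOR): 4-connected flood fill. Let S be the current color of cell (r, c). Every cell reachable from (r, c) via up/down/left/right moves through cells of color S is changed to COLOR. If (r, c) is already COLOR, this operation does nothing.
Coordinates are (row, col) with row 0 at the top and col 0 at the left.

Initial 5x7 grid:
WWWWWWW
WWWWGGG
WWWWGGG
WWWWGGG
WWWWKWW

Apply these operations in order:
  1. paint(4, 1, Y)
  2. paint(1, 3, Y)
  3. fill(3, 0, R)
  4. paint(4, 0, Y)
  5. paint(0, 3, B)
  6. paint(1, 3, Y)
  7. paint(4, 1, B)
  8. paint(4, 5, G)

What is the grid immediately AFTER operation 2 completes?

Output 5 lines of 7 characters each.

After op 1 paint(4,1,Y):
WWWWWWW
WWWWGGG
WWWWGGG
WWWWGGG
WYWWKWW
After op 2 paint(1,3,Y):
WWWWWWW
WWWYGGG
WWWWGGG
WWWWGGG
WYWWKWW

Answer: WWWWWWW
WWWYGGG
WWWWGGG
WWWWGGG
WYWWKWW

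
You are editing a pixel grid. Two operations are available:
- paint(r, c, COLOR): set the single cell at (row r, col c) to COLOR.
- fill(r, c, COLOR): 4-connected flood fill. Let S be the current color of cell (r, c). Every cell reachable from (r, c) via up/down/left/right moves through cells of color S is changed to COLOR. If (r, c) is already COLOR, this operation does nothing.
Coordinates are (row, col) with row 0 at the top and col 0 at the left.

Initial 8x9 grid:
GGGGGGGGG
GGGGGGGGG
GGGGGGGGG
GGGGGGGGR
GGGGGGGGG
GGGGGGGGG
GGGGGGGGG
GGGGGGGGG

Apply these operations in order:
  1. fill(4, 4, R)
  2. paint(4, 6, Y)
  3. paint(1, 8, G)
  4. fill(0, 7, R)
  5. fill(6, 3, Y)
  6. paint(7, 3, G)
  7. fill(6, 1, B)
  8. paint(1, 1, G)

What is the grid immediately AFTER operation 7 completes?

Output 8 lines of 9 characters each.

After op 1 fill(4,4,R) [71 cells changed]:
RRRRRRRRR
RRRRRRRRR
RRRRRRRRR
RRRRRRRRR
RRRRRRRRR
RRRRRRRRR
RRRRRRRRR
RRRRRRRRR
After op 2 paint(4,6,Y):
RRRRRRRRR
RRRRRRRRR
RRRRRRRRR
RRRRRRRRR
RRRRRRYRR
RRRRRRRRR
RRRRRRRRR
RRRRRRRRR
After op 3 paint(1,8,G):
RRRRRRRRR
RRRRRRRRG
RRRRRRRRR
RRRRRRRRR
RRRRRRYRR
RRRRRRRRR
RRRRRRRRR
RRRRRRRRR
After op 4 fill(0,7,R) [0 cells changed]:
RRRRRRRRR
RRRRRRRRG
RRRRRRRRR
RRRRRRRRR
RRRRRRYRR
RRRRRRRRR
RRRRRRRRR
RRRRRRRRR
After op 5 fill(6,3,Y) [70 cells changed]:
YYYYYYYYY
YYYYYYYYG
YYYYYYYYY
YYYYYYYYY
YYYYYYYYY
YYYYYYYYY
YYYYYYYYY
YYYYYYYYY
After op 6 paint(7,3,G):
YYYYYYYYY
YYYYYYYYG
YYYYYYYYY
YYYYYYYYY
YYYYYYYYY
YYYYYYYYY
YYYYYYYYY
YYYGYYYYY
After op 7 fill(6,1,B) [70 cells changed]:
BBBBBBBBB
BBBBBBBBG
BBBBBBBBB
BBBBBBBBB
BBBBBBBBB
BBBBBBBBB
BBBBBBBBB
BBBGBBBBB

Answer: BBBBBBBBB
BBBBBBBBG
BBBBBBBBB
BBBBBBBBB
BBBBBBBBB
BBBBBBBBB
BBBBBBBBB
BBBGBBBBB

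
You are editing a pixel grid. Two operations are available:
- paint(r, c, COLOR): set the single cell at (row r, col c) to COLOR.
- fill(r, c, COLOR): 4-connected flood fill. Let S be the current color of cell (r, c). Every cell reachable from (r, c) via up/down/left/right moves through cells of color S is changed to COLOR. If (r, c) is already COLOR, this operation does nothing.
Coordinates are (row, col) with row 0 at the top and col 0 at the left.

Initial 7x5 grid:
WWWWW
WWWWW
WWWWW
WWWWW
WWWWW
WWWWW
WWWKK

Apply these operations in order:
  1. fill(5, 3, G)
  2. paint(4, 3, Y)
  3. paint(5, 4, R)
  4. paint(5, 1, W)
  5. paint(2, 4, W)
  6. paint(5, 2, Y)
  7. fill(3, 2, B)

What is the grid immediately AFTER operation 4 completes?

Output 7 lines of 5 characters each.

Answer: GGGGG
GGGGG
GGGGG
GGGGG
GGGYG
GWGGR
GGGKK

Derivation:
After op 1 fill(5,3,G) [33 cells changed]:
GGGGG
GGGGG
GGGGG
GGGGG
GGGGG
GGGGG
GGGKK
After op 2 paint(4,3,Y):
GGGGG
GGGGG
GGGGG
GGGGG
GGGYG
GGGGG
GGGKK
After op 3 paint(5,4,R):
GGGGG
GGGGG
GGGGG
GGGGG
GGGYG
GGGGR
GGGKK
After op 4 paint(5,1,W):
GGGGG
GGGGG
GGGGG
GGGGG
GGGYG
GWGGR
GGGKK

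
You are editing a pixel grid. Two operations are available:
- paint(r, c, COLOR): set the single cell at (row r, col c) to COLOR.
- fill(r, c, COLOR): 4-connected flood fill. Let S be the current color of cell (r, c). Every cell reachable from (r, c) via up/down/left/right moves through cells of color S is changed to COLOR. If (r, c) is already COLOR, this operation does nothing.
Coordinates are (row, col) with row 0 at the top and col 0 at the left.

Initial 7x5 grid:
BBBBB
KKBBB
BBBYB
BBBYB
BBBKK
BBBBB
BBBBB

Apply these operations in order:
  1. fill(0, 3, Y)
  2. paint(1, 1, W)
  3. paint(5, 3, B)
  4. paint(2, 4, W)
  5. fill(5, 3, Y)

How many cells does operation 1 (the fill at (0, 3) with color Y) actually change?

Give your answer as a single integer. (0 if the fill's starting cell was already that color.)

Answer: 29

Derivation:
After op 1 fill(0,3,Y) [29 cells changed]:
YYYYY
KKYYY
YYYYY
YYYYY
YYYKK
YYYYY
YYYYY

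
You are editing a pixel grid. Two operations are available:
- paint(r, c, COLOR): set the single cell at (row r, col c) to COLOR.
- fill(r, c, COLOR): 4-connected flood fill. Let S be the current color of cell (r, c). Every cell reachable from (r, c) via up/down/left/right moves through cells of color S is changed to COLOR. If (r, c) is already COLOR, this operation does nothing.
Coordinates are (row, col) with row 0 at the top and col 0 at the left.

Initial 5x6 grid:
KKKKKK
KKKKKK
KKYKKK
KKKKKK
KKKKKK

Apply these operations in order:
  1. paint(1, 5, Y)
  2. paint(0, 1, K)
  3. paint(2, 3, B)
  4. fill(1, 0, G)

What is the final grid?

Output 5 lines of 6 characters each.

Answer: GGGGGG
GGGGGY
GGYBGG
GGGGGG
GGGGGG

Derivation:
After op 1 paint(1,5,Y):
KKKKKK
KKKKKY
KKYKKK
KKKKKK
KKKKKK
After op 2 paint(0,1,K):
KKKKKK
KKKKKY
KKYKKK
KKKKKK
KKKKKK
After op 3 paint(2,3,B):
KKKKKK
KKKKKY
KKYBKK
KKKKKK
KKKKKK
After op 4 fill(1,0,G) [27 cells changed]:
GGGGGG
GGGGGY
GGYBGG
GGGGGG
GGGGGG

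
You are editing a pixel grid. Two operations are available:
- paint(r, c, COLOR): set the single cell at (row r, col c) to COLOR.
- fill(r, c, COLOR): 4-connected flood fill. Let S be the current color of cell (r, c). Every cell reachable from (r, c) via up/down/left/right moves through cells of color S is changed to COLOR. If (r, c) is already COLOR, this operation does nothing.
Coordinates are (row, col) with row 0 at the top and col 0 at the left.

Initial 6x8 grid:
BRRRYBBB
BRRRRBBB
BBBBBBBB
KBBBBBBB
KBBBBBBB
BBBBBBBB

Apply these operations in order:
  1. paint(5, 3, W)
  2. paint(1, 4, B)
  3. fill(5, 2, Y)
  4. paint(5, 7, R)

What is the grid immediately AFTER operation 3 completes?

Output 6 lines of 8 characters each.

After op 1 paint(5,3,W):
BRRRYBBB
BRRRRBBB
BBBBBBBB
KBBBBBBB
KBBBBBBB
BBBWBBBB
After op 2 paint(1,4,B):
BRRRYBBB
BRRRBBBB
BBBBBBBB
KBBBBBBB
KBBBBBBB
BBBWBBBB
After op 3 fill(5,2,Y) [38 cells changed]:
YRRRYYYY
YRRRYYYY
YYYYYYYY
KYYYYYYY
KYYYYYYY
YYYWYYYY

Answer: YRRRYYYY
YRRRYYYY
YYYYYYYY
KYYYYYYY
KYYYYYYY
YYYWYYYY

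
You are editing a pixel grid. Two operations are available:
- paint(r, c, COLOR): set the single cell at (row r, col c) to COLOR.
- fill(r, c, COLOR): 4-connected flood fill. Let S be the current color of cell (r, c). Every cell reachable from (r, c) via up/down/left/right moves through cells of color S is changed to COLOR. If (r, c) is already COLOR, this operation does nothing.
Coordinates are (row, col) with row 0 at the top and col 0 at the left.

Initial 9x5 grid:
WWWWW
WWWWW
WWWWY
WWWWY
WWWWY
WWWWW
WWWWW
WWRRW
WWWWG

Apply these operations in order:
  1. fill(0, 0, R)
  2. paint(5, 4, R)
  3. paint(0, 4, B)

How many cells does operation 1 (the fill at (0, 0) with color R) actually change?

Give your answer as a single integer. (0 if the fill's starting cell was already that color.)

After op 1 fill(0,0,R) [39 cells changed]:
RRRRR
RRRRR
RRRRY
RRRRY
RRRRY
RRRRR
RRRRR
RRRRR
RRRRG

Answer: 39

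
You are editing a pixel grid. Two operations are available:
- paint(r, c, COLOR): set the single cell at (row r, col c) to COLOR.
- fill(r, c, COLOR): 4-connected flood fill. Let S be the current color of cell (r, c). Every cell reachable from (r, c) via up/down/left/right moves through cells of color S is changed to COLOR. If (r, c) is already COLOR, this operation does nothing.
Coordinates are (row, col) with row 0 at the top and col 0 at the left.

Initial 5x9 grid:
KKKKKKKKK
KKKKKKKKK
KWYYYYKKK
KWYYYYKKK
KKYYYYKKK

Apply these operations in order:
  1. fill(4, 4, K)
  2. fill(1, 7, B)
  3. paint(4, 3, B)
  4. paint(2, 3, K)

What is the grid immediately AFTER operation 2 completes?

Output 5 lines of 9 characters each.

After op 1 fill(4,4,K) [12 cells changed]:
KKKKKKKKK
KKKKKKKKK
KWKKKKKKK
KWKKKKKKK
KKKKKKKKK
After op 2 fill(1,7,B) [43 cells changed]:
BBBBBBBBB
BBBBBBBBB
BWBBBBBBB
BWBBBBBBB
BBBBBBBBB

Answer: BBBBBBBBB
BBBBBBBBB
BWBBBBBBB
BWBBBBBBB
BBBBBBBBB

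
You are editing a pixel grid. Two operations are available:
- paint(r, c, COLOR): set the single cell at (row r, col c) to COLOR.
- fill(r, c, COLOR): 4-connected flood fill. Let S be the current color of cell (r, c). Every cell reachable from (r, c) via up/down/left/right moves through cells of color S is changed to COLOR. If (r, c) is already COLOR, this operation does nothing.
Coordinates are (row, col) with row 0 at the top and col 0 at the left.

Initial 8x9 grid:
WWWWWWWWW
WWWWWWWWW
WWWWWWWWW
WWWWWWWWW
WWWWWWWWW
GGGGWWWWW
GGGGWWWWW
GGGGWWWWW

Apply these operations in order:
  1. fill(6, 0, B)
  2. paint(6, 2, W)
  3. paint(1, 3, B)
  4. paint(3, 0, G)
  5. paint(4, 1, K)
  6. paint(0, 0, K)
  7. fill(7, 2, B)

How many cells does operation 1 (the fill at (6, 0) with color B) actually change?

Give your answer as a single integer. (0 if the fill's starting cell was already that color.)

After op 1 fill(6,0,B) [12 cells changed]:
WWWWWWWWW
WWWWWWWWW
WWWWWWWWW
WWWWWWWWW
WWWWWWWWW
BBBBWWWWW
BBBBWWWWW
BBBBWWWWW

Answer: 12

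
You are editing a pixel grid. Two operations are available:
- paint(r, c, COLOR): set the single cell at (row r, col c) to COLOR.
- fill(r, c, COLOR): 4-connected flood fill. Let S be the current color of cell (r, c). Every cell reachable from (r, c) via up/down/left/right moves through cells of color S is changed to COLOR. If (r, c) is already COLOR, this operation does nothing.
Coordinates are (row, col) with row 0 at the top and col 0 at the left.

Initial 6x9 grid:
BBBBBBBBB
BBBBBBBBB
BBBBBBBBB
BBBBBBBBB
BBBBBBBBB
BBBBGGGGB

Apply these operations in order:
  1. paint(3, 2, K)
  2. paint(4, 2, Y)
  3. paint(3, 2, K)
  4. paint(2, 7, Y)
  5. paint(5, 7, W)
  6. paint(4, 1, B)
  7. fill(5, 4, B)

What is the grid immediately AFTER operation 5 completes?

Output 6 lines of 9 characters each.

After op 1 paint(3,2,K):
BBBBBBBBB
BBBBBBBBB
BBBBBBBBB
BBKBBBBBB
BBBBBBBBB
BBBBGGGGB
After op 2 paint(4,2,Y):
BBBBBBBBB
BBBBBBBBB
BBBBBBBBB
BBKBBBBBB
BBYBBBBBB
BBBBGGGGB
After op 3 paint(3,2,K):
BBBBBBBBB
BBBBBBBBB
BBBBBBBBB
BBKBBBBBB
BBYBBBBBB
BBBBGGGGB
After op 4 paint(2,7,Y):
BBBBBBBBB
BBBBBBBBB
BBBBBBBYB
BBKBBBBBB
BBYBBBBBB
BBBBGGGGB
After op 5 paint(5,7,W):
BBBBBBBBB
BBBBBBBBB
BBBBBBBYB
BBKBBBBBB
BBYBBBBBB
BBBBGGGWB

Answer: BBBBBBBBB
BBBBBBBBB
BBBBBBBYB
BBKBBBBBB
BBYBBBBBB
BBBBGGGWB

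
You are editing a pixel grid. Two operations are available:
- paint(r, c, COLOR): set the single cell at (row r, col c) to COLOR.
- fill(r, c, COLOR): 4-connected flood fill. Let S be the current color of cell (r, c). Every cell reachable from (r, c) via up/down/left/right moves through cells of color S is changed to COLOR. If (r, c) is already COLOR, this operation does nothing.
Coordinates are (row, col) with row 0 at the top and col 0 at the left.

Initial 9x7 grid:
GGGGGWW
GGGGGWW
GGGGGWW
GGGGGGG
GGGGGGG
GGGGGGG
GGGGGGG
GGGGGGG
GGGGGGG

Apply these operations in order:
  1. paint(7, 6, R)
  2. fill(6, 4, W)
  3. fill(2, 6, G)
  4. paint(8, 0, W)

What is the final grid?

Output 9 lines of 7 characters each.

Answer: GGGGGGG
GGGGGGG
GGGGGGG
GGGGGGG
GGGGGGG
GGGGGGG
GGGGGGG
GGGGGGR
WGGGGGG

Derivation:
After op 1 paint(7,6,R):
GGGGGWW
GGGGGWW
GGGGGWW
GGGGGGG
GGGGGGG
GGGGGGG
GGGGGGG
GGGGGGR
GGGGGGG
After op 2 fill(6,4,W) [56 cells changed]:
WWWWWWW
WWWWWWW
WWWWWWW
WWWWWWW
WWWWWWW
WWWWWWW
WWWWWWW
WWWWWWR
WWWWWWW
After op 3 fill(2,6,G) [62 cells changed]:
GGGGGGG
GGGGGGG
GGGGGGG
GGGGGGG
GGGGGGG
GGGGGGG
GGGGGGG
GGGGGGR
GGGGGGG
After op 4 paint(8,0,W):
GGGGGGG
GGGGGGG
GGGGGGG
GGGGGGG
GGGGGGG
GGGGGGG
GGGGGGG
GGGGGGR
WGGGGGG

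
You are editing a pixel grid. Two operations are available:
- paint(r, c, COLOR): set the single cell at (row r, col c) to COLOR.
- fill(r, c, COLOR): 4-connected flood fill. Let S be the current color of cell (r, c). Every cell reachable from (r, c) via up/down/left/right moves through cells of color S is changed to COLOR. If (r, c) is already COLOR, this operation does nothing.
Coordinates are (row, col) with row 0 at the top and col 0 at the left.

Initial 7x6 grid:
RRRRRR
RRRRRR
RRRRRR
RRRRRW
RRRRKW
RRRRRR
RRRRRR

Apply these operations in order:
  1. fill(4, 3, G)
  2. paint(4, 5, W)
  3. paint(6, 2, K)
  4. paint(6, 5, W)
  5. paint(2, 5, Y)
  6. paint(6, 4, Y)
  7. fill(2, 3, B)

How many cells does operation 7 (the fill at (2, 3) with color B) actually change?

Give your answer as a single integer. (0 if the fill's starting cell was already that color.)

After op 1 fill(4,3,G) [39 cells changed]:
GGGGGG
GGGGGG
GGGGGG
GGGGGW
GGGGKW
GGGGGG
GGGGGG
After op 2 paint(4,5,W):
GGGGGG
GGGGGG
GGGGGG
GGGGGW
GGGGKW
GGGGGG
GGGGGG
After op 3 paint(6,2,K):
GGGGGG
GGGGGG
GGGGGG
GGGGGW
GGGGKW
GGGGGG
GGKGGG
After op 4 paint(6,5,W):
GGGGGG
GGGGGG
GGGGGG
GGGGGW
GGGGKW
GGGGGG
GGKGGW
After op 5 paint(2,5,Y):
GGGGGG
GGGGGG
GGGGGY
GGGGGW
GGGGKW
GGGGGG
GGKGGW
After op 6 paint(6,4,Y):
GGGGGG
GGGGGG
GGGGGY
GGGGGW
GGGGKW
GGGGGG
GGKGYW
After op 7 fill(2,3,B) [35 cells changed]:
BBBBBB
BBBBBB
BBBBBY
BBBBBW
BBBBKW
BBBBBB
BBKBYW

Answer: 35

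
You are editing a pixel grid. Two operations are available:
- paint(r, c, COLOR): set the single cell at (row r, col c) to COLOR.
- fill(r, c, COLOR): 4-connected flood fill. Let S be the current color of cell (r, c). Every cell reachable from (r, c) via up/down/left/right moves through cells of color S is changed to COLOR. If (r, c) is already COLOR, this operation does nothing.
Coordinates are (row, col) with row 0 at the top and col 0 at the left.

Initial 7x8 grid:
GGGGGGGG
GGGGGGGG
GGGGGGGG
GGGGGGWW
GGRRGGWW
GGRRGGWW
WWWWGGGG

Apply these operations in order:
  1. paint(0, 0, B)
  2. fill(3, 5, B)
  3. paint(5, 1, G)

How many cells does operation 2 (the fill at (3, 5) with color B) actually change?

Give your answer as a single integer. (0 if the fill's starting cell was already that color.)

Answer: 41

Derivation:
After op 1 paint(0,0,B):
BGGGGGGG
GGGGGGGG
GGGGGGGG
GGGGGGWW
GGRRGGWW
GGRRGGWW
WWWWGGGG
After op 2 fill(3,5,B) [41 cells changed]:
BBBBBBBB
BBBBBBBB
BBBBBBBB
BBBBBBWW
BBRRBBWW
BBRRBBWW
WWWWBBBB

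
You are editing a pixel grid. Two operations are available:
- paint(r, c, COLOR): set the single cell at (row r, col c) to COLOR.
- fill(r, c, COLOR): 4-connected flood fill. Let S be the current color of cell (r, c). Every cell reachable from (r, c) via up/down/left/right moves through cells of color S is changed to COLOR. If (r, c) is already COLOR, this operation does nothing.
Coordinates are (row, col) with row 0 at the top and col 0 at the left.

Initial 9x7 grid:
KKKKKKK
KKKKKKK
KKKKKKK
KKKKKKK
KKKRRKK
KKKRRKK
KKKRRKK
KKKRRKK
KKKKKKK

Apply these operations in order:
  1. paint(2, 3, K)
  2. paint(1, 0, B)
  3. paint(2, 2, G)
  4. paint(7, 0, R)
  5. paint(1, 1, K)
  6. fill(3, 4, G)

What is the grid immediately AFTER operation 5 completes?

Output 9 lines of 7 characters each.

Answer: KKKKKKK
BKKKKKK
KKGKKKK
KKKKKKK
KKKRRKK
KKKRRKK
KKKRRKK
RKKRRKK
KKKKKKK

Derivation:
After op 1 paint(2,3,K):
KKKKKKK
KKKKKKK
KKKKKKK
KKKKKKK
KKKRRKK
KKKRRKK
KKKRRKK
KKKRRKK
KKKKKKK
After op 2 paint(1,0,B):
KKKKKKK
BKKKKKK
KKKKKKK
KKKKKKK
KKKRRKK
KKKRRKK
KKKRRKK
KKKRRKK
KKKKKKK
After op 3 paint(2,2,G):
KKKKKKK
BKKKKKK
KKGKKKK
KKKKKKK
KKKRRKK
KKKRRKK
KKKRRKK
KKKRRKK
KKKKKKK
After op 4 paint(7,0,R):
KKKKKKK
BKKKKKK
KKGKKKK
KKKKKKK
KKKRRKK
KKKRRKK
KKKRRKK
RKKRRKK
KKKKKKK
After op 5 paint(1,1,K):
KKKKKKK
BKKKKKK
KKGKKKK
KKKKKKK
KKKRRKK
KKKRRKK
KKKRRKK
RKKRRKK
KKKKKKK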